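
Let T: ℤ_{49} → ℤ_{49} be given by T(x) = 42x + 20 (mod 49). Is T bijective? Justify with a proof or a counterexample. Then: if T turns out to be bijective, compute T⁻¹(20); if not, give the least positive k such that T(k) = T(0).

7

We have gcd(42, 49) = 7 > 1. Taking u = 0 and v = 7: T(0) = 20 and T(7) = 42·7 + 20 = 314 ≡ 20 (mod 49).
So T(0) = T(7) while 0 ≠ 7, so T is not injective, hence not bijective.
Since T is not bijective, we find the least positive k with T(k) = T(0): this means 42k ≡ 0 (mod 49), i.e. 49 ∣ 42k. Since gcd(42, 49) = 7, dividing through by 7 this holds exactly when 7 ∣ 6k, and as gcd(6, 7) = 1, exactly when 7 ∣ k.
The smallest positive such k is 7.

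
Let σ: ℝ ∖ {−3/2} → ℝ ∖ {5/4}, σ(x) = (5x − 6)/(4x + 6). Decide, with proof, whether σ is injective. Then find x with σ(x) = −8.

Suppose σ(u) = σ(v). Cross-multiplying: (5u − 6)(4v + 6) = (5v − 6)(4u + 6).
Expanding both sides and cancelling the symmetric terms leaves 54·(u − v) = 0. Since 54 ≠ 0, u = v. Therefore σ is injective.
Solving σ(x) = −8: cross-multiplying gives 5x − 6 = −8(4x + 6), which rearranges to 37x = −42, so x = −42/37.

-42/37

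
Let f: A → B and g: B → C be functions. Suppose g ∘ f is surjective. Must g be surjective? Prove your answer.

Let c ∈ C. Since g ∘ f is surjective, some a ∈ A has g(f(a)) = c. Then b = f(a) ∈ B satisfies g(b) = c. So g is surjective.

surjective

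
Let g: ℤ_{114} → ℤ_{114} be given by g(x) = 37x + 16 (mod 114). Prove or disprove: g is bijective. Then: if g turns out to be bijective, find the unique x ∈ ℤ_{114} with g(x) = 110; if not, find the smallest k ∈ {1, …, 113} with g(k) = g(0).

Suppose g(s) = g(t) in ℤ_{114}. Then 37s + 16 ≡ 37t + 16 (mod 114), therefore 37(s − t) ≡ 0 (mod 114).
Since gcd(37, 114) = 1, 37 is invertible modulo 114, so s − t ≡ 0 (mod 114), i.e. s = t.
We now compute 37⁻¹ mod 114 explicitly. Euclid's algorithm: 114 = 3·37 + 3, 37 = 12·3 + 1; back-substituting gives 1 = 37·37 − 12·114, so 37⁻¹ ≡ 37 (mod 114).
Then y ↦ 37(y − 16) is a two-sided inverse to g, so every y ∈ ℤ_{114} has a preimage.
Therefore g is bijective.
Since g is bijective, we compute g⁻¹(110): solve 37x + 16 ≡ 110 (mod 114), i.e. 37x ≡ 94 (mod 114).
Multiplying by 37⁻¹ = 37 gives x ≡ 37·94 = 3478 = 30·114 + 58 ≡ 58 (mod 114).
Check: g(58) = 37·58 + 16 = 2162 = 18·114 + 110 ≡ 110 (mod 114).

58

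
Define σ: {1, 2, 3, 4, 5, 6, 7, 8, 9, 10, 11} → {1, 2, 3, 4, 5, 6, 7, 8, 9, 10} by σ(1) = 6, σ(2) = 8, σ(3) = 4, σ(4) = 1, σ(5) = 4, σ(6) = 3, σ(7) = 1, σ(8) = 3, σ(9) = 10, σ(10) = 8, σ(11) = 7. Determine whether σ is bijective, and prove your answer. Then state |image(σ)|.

7

σ(3) = 4 = σ(5) with 3 ≠ 5, so σ is not injective, hence not bijective.
The image of σ is {1, 3, 4, 6, 7, 8, 10}, which has 7 elements.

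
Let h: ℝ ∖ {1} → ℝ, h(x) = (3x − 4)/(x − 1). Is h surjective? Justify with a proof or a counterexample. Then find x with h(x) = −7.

If h(x) = 3, cross-multiplying gives 1(3x − 4) = 3(x − 1), which simplifies to −4 = −3 — false.  So 3 has no preimage and h is not surjective.
Solving h(x) = −7: cross-multiplying gives 3x − 4 = −7(x − 1), which rearranges to 10x = 11, so x = 11/10.

11/10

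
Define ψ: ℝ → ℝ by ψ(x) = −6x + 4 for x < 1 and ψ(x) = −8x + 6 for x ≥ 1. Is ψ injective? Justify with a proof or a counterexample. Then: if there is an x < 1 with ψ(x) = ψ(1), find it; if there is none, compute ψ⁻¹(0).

2/3

Both pieces are strictly decreasing (slopes −6 and −8), so each is injective on its own interval.
The left piece maps (−∞, 1) onto (−2, ∞); the right piece maps [1, ∞) onto (−∞, −2].
These images are disjoint, so no value is attained by both pieces. Thus ψ is injective.
Because the two images are disjoint, no x < 1 has ψ(x) = ψ(1), so we compute ψ⁻¹(0): 0 lies in (−2, ∞), so solve −6x + 4 = 0: x = (0 − 4)/(−6) = 2/3.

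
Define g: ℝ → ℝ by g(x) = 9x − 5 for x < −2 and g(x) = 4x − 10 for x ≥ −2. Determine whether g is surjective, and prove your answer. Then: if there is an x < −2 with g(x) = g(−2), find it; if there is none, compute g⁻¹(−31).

Both pieces are strictly increasing (slopes 9 and 4), so each is injective on its own interval.
The left piece maps (−∞, −2) onto (−∞, −23); the right piece maps [−2, ∞) onto [−18, ∞).
The union (−∞, −23) ∪ [−18, ∞) omits the interval between −23 and −18; in particular −23 has no preimage. So g is not surjective.
Because the two images are disjoint, no x < −2 has g(x) = g(−2), so we compute g⁻¹(−31): −31 lies in (−∞, −23), so solve 9x − 5 = −31: x = (−31 + 5)/9 = −26/9.

-26/9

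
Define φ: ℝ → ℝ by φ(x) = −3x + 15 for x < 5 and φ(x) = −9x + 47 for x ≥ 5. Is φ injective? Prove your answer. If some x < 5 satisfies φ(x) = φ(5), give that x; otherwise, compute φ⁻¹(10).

13/3

Both pieces are strictly decreasing (slopes −3 and −9), so each is injective on its own interval.
The left piece maps (−∞, 5) onto (0, ∞); the right piece maps [5, ∞) onto (−∞, 2].
These images overlap. In particular φ(5) = 2 (right piece), and solving −3x + 15 = 2 on the left piece gives x = 13/3 < 5.
So φ(13/3) = φ(5) with 13/3 ≠ 5, and φ is not injective. This x = 13/3 is the requested value below 5.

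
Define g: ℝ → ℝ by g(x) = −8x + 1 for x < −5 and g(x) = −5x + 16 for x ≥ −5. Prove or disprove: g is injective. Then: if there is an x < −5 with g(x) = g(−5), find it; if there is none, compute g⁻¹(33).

Both pieces are strictly decreasing (slopes −8 and −5), so each is injective on its own interval.
The left piece maps (−∞, −5) onto (41, ∞); the right piece maps [−5, ∞) onto (−∞, 41].
These images are disjoint, so no value is attained by both pieces. Hence g is injective.
Because the two images are disjoint, no x < −5 has g(x) = g(−5), so we compute g⁻¹(33): 33 lies in (−∞, 41], so solve −5x + 16 = 33: x = (33 − 16)/(−5) = −17/5.

-17/5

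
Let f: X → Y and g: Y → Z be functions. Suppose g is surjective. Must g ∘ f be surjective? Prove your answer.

No. Take X = {1}, Y = Z = {1, 2}, f(1) = 1, and g = identity (surjective).
Then (g ∘ f)(1) = 1, and 2 ∈ Z has no preimage under g ∘ f, so g ∘ f is not surjective.

not surjective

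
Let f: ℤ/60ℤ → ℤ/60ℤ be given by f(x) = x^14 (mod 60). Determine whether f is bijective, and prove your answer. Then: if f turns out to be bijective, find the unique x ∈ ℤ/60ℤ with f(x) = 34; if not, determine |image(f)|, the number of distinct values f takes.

12

f(2): Repeated squaring mod 60: 2^1 ≡ 2, 2^2 ≡ 2² = 4, 2^4 ≡ 4² = 16, 2^8 ≡ 16² = 256 ≡ 16. Since 14 = 8 + 4 + 2, 2^14 ≡ 16·16·4: 16·16 = 256 ≡ 16, then 16·4 = 64 ≡ 4. So 2^14 ≡ 4 (mod 60).
f(8): Repeated squaring mod 60: 8^1 ≡ 8, 8^2 ≡ 8² = 64 ≡ 4, 8^4 ≡ 4² = 16, 8^8 ≡ 16² = 256 ≡ 16. Since 14 = 8 + 4 + 2, 8^14 ≡ 16·16·4: 16·16 = 256 ≡ 16, then 16·4 = 64 ≡ 4. So 8^14 ≡ 4 (mod 60).
So f(2) = f(8) = 4 while 2 ≠ 8, so f is not injective, hence not bijective.
Since f is not bijective, we determine |image(f)|. Computing x^14 mod 60 for each x (by repeated squaring, reducing mod 60 at every step), the values f(0), f(1), …, f(59) are: 0, 1, 4, 9, 16, 25, 36, 49, 4, 21, 40, 1, 24, 49, 16, 45, 16, 49, 24, 1, 40, 21, 4, 49, 36, 25, 16, 9, 4, 1, 0, 1, 4, 9, 16, 25, 36, 49, 4, 21, 40, 1, 24, 49, 16, 45, 16, 49, 24, 1, 40, 21, 4, 49, 36, 25, 16, 9, 4, 1.
The distinct values are {0, 1, 4, 9, 16, 21, 24, 25, 36, 40, 45, 49}; there are 12 of them.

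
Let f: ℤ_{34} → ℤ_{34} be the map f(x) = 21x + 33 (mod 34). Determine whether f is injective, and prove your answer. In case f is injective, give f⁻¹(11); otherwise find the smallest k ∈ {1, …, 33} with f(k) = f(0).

Suppose f(x_1) = f(x_2) in ℤ_{34}. Then 21x_1 + 33 ≡ 21x_2 + 33 (mod 34), hence 21(x_1 − x_2) ≡ 0 (mod 34).
Since gcd(21, 34) = 1, 21 is invertible modulo 34, thus x_1 − x_2 ≡ 0 (mod 34), i.e. x_1 = x_2.
Therefore f is injective.
We now compute 21⁻¹ mod 34 explicitly. Euclid's algorithm: 34 = 1·21 + 13, 21 = 1·13 + 8, 13 = 1·8 + 5, 8 = 1·5 + 3, 5 = 1·3 + 2, 3 = 1·2 + 1; back-substituting gives 1 = 13·21 − 8·34, so 21⁻¹ ≡ 13 (mod 34).
Since f is injective, we find f⁻¹(11): we need 21x ≡ 11 − 33 ≡ 12 (mod 34). Using 21⁻¹ = 13: x ≡ 13·12 = 156 = 4·34 + 20, so x = 20.
Check: f(20) = 21·20 + 33 = 453 = 13·34 + 11 ≡ 11 (mod 34).

20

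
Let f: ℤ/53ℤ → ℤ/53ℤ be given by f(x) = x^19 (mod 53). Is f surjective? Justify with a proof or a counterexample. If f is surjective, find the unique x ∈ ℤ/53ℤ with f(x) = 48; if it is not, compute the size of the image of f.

Since 53 is prime, the nonzero elements of ℤ/53ℤ form a cyclic group of order 52.
As gcd(19, 52) = 1, raising to the 19th power is a bijection on this group: if x_1^19 ≡ x_2^19 then (x_1x_2^{−1})^19 = 1, and the only element of order dividing gcd(19, 52) = 1 is 1, so x_1 = x_2.
With f(0) = 0 this makes f injective on all of ℤ/53ℤ, hence bijective (finite equal-size domain and codomain). In particular f is surjective.
Since f is surjective, we find the preimage of 48. The inverse of x ↦ x^19 on (ℤ/53ℤ)^× is x ↦ x^11, because 19·11 = 209 = 4·52 + 1 ≡ 1 (mod 52) and x^{52} = 1 for x ≠ 0 (Fermat). So f⁻¹(48) = 48^11 mod 53.
Repeated squaring mod 53: 48^1 ≡ 48, 48^2 ≡ 48² = 2304 ≡ 25, 48^4 ≡ 25² = 625 ≡ 42, 48^8 ≡ 42² = 1764 ≡ 15. Since 11 = 8 + 2 + 1, 48^11 ≡ 15·25·48: 15·25 = 375 ≡ 4, then 4·48 = 192 ≡ 33. So 48^11 ≡ 33 (mod 53).
Hence f⁻¹(48) = 33.

33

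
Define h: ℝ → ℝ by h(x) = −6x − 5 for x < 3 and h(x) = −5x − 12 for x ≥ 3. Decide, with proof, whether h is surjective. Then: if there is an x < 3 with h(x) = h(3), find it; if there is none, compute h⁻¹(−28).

16/5

Both pieces are strictly decreasing (slopes −6 and −5), so each is injective on its own interval.
The left piece maps (−∞, 3) onto (−23, ∞); the right piece maps [3, ∞) onto (−∞, −27].
The union (−23, ∞) ∪ (−∞, −27] omits the interval between −23 and −27; in particular −23 has no preimage. So h is not surjective.
Because the two images are disjoint, no x < 3 has h(x) = h(3), so we compute h⁻¹(−28): −28 lies in (−∞, −27], so solve −5x − 12 = −28: x = (−28 + 12)/(−5) = 16/5.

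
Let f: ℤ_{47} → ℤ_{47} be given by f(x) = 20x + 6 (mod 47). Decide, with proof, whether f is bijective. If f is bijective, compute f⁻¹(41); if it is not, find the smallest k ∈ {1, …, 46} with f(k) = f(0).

Recall that injectivity means: for all u, v in the domain, f(u) = f(v) implies u = v.
Suppose f(u) = f(v) in ℤ_{47}. Then 20u + 6 ≡ 20v + 6 (mod 47), therefore 20(u − v) ≡ 0 (mod 47).
Since gcd(20, 47) = 1, 20 is invertible modulo 47, therefore u − v ≡ 0 (mod 47), i.e. u = v.
We now compute 20⁻¹ mod 47 explicitly. Euclid's algorithm: 47 = 2·20 + 7, 20 = 2·7 + 6, 7 = 1·6 + 1; back-substituting gives 1 = 40·20 − 17·47, so 20⁻¹ ≡ 40 (mod 47).
For any y ∈ ℤ_{47}, x = 40(y − 6) mod 47 satisfies f(x) = 20·40(y − 6) + 6 ≡ y (since 20·40 ≡ 1 mod 47). So every y has a preimage.
So f is bijective.
Since f is bijective, we compute f⁻¹(41): solve 20x + 6 ≡ 41 (mod 47), i.e. 20x ≡ 35 (mod 47).
Multiplying by 20⁻¹ = 40 gives x ≡ 40·35 = 1400 = 29·47 + 37 ≡ 37 (mod 47).
Check: f(37) = 20·37 + 6 = 746 = 15·47 + 41 ≡ 41 (mod 47).

37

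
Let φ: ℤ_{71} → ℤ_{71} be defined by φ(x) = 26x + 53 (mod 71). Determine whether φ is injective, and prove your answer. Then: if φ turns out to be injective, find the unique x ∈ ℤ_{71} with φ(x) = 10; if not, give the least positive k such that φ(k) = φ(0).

12

If φ(s) = φ(t), then 26s ≡ 26t (mod 71). Because gcd(26, 71) = 1, we may cancel 26 to get s ≡ t (mod 71).
So φ is injective.
We now compute 26⁻¹ mod 71 explicitly. Euclid's algorithm: 71 = 2·26 + 19, 26 = 1·19 + 7, 19 = 2·7 + 5, 7 = 1·5 + 2, 5 = 2·2 + 1; back-substituting gives 1 = 41·26 − 15·71, so 26⁻¹ ≡ 41 (mod 71).
Since φ is injective, we compute φ⁻¹(10): solve 26x + 53 ≡ 10 (mod 71), i.e. 26x ≡ 28 (mod 71).
Multiplying by 26⁻¹ = 41 gives x ≡ 41·28 = 1148 = 16·71 + 12 ≡ 12 (mod 71).
Check: φ(12) = 26·12 + 53 = 365 = 5·71 + 10 ≡ 10 (mod 71).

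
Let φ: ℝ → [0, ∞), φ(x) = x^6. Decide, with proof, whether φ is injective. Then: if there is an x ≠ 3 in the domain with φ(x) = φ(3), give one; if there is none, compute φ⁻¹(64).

-3

φ(3) = 729 = (−3)^6 = φ(−3) (since 6 is even), with 3 ≠ −3. So φ is not injective.
For the follow-up, such an x exists: taking x = −3 ∈ ℝ gives φ(−3) = 729 = φ(3) with −3 ≠ 3.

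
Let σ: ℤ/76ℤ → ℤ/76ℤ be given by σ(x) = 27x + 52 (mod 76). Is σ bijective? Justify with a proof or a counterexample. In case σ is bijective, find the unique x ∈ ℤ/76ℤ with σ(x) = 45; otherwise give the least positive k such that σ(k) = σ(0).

11

If σ(x_1) = σ(x_2), then 27x_1 ≡ 27x_2 (mod 76). Because gcd(27, 76) = 1, we may cancel 27 to get x_1 ≡ x_2 (mod 76).
We now compute 27⁻¹ mod 76 explicitly. Euclid's algorithm: 76 = 2·27 + 22, 27 = 1·22 + 5, 22 = 4·5 + 2, 5 = 2·2 + 1; back-substituting gives 1 = 31·27 − 11·76, so 27⁻¹ ≡ 31 (mod 76).
For any y ∈ ℤ/76ℤ, x = 31(y − 52) mod 76 satisfies σ(x) = 27·31(y − 52) + 52 ≡ y (since 27·31 ≡ 1 mod 76). So every y has a preimage.
Hence σ is bijective.
Since σ is bijective, we find σ⁻¹(45): we need 27x ≡ 45 − 52 ≡ 69 (mod 76). Using 27⁻¹ = 31: x ≡ 31·69 = 2139 = 28·76 + 11, so x = 11.
Check: σ(11) = 27·11 + 52 = 349 = 4·76 + 45 ≡ 45 (mod 76).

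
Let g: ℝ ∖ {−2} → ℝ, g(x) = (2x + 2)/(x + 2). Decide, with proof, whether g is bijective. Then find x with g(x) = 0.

If g(x) = 2, cross-multiplying gives 1(2x + 2) = 2(x + 2), which simplifies to 2 = 4 — false.  So 2 has no preimage and g is not surjective.
Thus g is not bijective.
Solving g(x) = 0: cross-multiplying gives 2x + 2 = 0(x + 2), which rearranges to 2x = −2, so x = −1.

-1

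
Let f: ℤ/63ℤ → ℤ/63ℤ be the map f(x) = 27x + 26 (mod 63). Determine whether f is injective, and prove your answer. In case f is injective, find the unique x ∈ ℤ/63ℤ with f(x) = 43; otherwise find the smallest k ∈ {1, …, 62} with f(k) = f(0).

7

Recall that f is injective if f(s) = f(t) implies s = t.
We have gcd(27, 63) = 9 > 1. Taking s = 0 and t = 7: f(0) = 26 and f(7) = 27·7 + 26 = 215 ≡ 26 (mod 63).
So f(0) = f(7) while 0 ≠ 7, therefore f is not injective.
Since f is not injective, we find the least positive k with f(k) = f(0): this means 27k ≡ 0 (mod 63), i.e. 63 ∣ 27k. Since gcd(27, 63) = 9, dividing through by 9 this holds exactly when 7 ∣ 3k, and as gcd(3, 7) = 1, exactly when 7 ∣ k.
The smallest positive such k is 7.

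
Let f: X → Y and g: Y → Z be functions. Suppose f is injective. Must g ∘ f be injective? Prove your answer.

No. Take X = Y = Z = {0, 1}, f = identity (injective), and g(x) = 0 for every x.
Then (g ∘ f)(0) = 0 = (g ∘ f)(1) with 0 ≠ 1, so g ∘ f is not injective.

not injective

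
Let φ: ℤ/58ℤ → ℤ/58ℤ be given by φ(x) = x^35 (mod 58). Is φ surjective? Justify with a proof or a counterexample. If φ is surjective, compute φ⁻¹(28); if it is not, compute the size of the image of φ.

φ(4): Repeated squaring mod 58: 4^1 ≡ 4, 4^2 ≡ 4² = 16, 4^4 ≡ 16² = 256 ≡ 24, 4^8 ≡ 24² = 576 ≡ 54, 4^16 ≡ 54² = 2916 ≡ 16, 4^32 ≡ 16² = 256 ≡ 24. Since 35 = 32 + 2 + 1, 4^35 ≡ 24·16·4: 24·16 = 384 ≡ 36, then 36·4 = 144 ≡ 28. So 4^35 ≡ 28 (mod 58).
φ(6): Repeated squaring mod 58: 6^1 ≡ 6, 6^2 ≡ 6² = 36, 6^4 ≡ 36² = 1296 ≡ 20, 6^8 ≡ 20² = 400 ≡ 52, 6^16 ≡ 52² = 2704 ≡ 36, 6^32 ≡ 36² = 1296 ≡ 20. Since 35 = 32 + 2 + 1, 6^35 ≡ 20·36·6: 20·36 = 720 ≡ 24, then 24·6 = 144 ≡ 28. So 6^35 ≡ 28 (mod 58).
So φ(4) = φ(6) = 28 while 4 ≠ 6, hence φ is not injective.
A non-injective map from the 58-element set ℤ/58ℤ to itself takes at most 57 distinct values, so it cannot be surjective. So φ is not surjective.
Since φ is not surjective, we determine |image(φ)|. Computing x^35 mod 58 for each x (by repeated squaring, reducing mod 58 at every step), the values φ(0), φ(1), …, φ(57) are: 0, 1, 12, 41, 28, 57, 28, 1, 46, 57, 46, 41, 46, 57, 12, 17, 30, 41, 46, 41, 30, 41, 28, 1, 30, 1, 46, 17, 28, 29, 30, 41, 12, 57, 28, 57, 30, 17, 28, 17, 12, 17, 28, 41, 46, 1, 12, 17, 12, 1, 12, 57, 30, 1, 30, 17, 46, 57.
The distinct values are {0, 1, 12, 17, 28, 29, 30, 41, 46, 57}; there are 10 of them.

10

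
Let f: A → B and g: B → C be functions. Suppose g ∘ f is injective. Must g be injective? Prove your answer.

No. Take A = {1, 2}, B = {1, 2, 3}, C = {1, 2, 3}, f(a) = a for each a ∈ A, and g(b) = 2 if b ∈ {2, 3} else g(b) = b.
Then g ∘ f = f is injective (A ⊂ B and f is the inclusion), but g(2) = g(3) = 2 with 2 ≠ 3, so g is not injective.

not injective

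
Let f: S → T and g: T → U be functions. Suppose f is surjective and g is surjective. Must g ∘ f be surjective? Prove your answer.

Let c ∈ U. Since g is surjective, there is b ∈ T with g(b) = c. Since f is surjective, there is a ∈ S with f(a) = b.
Then (g ∘ f)(a) = g(b) = c. So g ∘ f is surjective.

surjective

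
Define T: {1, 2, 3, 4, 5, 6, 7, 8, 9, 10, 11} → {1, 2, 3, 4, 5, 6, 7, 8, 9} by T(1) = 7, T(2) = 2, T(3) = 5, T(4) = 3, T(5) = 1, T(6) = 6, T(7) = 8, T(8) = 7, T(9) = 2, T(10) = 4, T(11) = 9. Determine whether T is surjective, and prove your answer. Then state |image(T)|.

9

Every element of the codomain has a preimage: 1 = T(5), 2 = T(2), 3 = T(4), 4 = T(10), 5 = T(3), 6 = T(6), 7 = T(1), 8 = T(7), 9 = T(11).
Therefore T is surjective.
The image of T is {1, 2, 3, 4, 5, 6, 7, 8, 9}, which has 9 elements.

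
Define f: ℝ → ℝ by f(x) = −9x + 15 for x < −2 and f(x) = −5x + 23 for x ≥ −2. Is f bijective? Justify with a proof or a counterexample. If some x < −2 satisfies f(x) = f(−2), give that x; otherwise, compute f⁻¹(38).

Both pieces are strictly decreasing (slopes −9 and −5), so each is injective on its own interval.
The left piece maps (−∞, −2) onto (33, ∞); the right piece maps [−2, ∞) onto (−∞, 33].
Since 33 = 33, the images partition ℝ: f is injective and surjective, hence bijective.
Because the two images are disjoint, no x < −2 has f(x) = f(−2), so we compute f⁻¹(38): 38 lies in (33, ∞), so solve −9x + 15 = 38: x = (38 − 15)/(−9) = −23/9.

-23/9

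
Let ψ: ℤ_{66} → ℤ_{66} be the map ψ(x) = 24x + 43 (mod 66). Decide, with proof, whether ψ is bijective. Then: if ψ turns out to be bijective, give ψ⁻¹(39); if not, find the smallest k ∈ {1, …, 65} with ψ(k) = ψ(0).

11

Recall that ψ is injective when ψ(a) = ψ(b) forces a = b.
We have gcd(24, 66) = 6 > 1. Taking a = 0 and b = 11: ψ(0) = 43 and ψ(11) = 24·11 + 43 = 307 ≡ 43 (mod 66).
So ψ(0) = ψ(11) while 0 ≠ 11, hence ψ is not injective, hence not bijective.
Since ψ is not bijective, we find the least positive k with ψ(k) = ψ(0): this means 24k ≡ 0 (mod 66), i.e. 66 ∣ 24k. Since gcd(24, 66) = 6, dividing through by 6 this holds exactly when 11 ∣ 4k, and as gcd(4, 11) = 1, exactly when 11 ∣ k.
The smallest positive such k is 11.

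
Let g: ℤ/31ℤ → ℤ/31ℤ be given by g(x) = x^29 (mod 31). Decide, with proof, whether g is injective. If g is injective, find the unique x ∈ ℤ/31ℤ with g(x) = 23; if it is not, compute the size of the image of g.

Since 31 is prime, the nonzero elements of ℤ/31ℤ form a cyclic group of order 30.
As gcd(29, 30) = 1, raising to the 29th power is a bijection on this group: if x_1^29 ≡ x_2^29 then (x_1x_2^{−1})^29 = 1, and the only element of order dividing gcd(29, 30) = 1 is 1, so x_1 = x_2.
With g(0) = 0 this makes g injective on all of ℤ/31ℤ, hence bijective (finite equal-size domain and codomain). In particular g is injective.
Since g is injective, we find the preimage of 23. The inverse of x ↦ x^29 on (ℤ/31ℤ)^× is x ↦ x^29, because 29·29 = 841 = 28·30 + 1 ≡ 1 (mod 30) and x^{30} = 1 for x ≠ 0 (Fermat). So g⁻¹(23) = 23^29 mod 31.
Repeated squaring mod 31: 23^1 ≡ 23, 23^2 ≡ 23² = 529 ≡ 2, 23^4 ≡ 2² = 4, 23^8 ≡ 4² = 16, 23^16 ≡ 16² = 256 ≡ 8. Since 29 = 16 + 8 + 4 + 1, 23^29 ≡ 8·16·4·23: 8·16 = 128 ≡ 4, then 4·4 = 16, then 16·23 = 368 ≡ 27. So 23^29 ≡ 27 (mod 31).
Hence g⁻¹(23) = 27.

27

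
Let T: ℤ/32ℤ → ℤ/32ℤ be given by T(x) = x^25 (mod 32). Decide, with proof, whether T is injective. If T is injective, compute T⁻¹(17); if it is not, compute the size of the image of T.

T(0) = 0^25 = 0.
T(2): Repeated squaring mod 32: 2^1 ≡ 2, 2^2 ≡ 2² = 4, 2^4 ≡ 4² = 16, 2^8 ≡ 16² = 256 ≡ 0, 2^16 ≡ 0² = 0. Since 25 = 16 + 8 + 1, 2^25 ≡ 0·0·2: 0·0 = 0, then 0·2 = 0. So 2^25 ≡ 0 (mod 32).
So T(0) = T(2) = 0 while 0 ≠ 2, therefore T is not injective.
Since T is not injective, we determine |image(T)|. Computing x^25 mod 32 for each x (by repeated squaring, reducing mod 32 at every step), the values T(0), T(1), …, T(31) are: 0, 1, 0, 3, 0, 5, 0, 7, 0, 9, 0, 11, 0, 13, 0, 15, 0, 17, 0, 19, 0, 21, 0, 23, 0, 25, 0, 27, 0, 29, 0, 31.
The distinct values are {0, 1, 3, 5, 7, 9, 11, 13, 15, 17, 19, 21, 23, 25, 27, 29, 31}; there are 17 of them.

17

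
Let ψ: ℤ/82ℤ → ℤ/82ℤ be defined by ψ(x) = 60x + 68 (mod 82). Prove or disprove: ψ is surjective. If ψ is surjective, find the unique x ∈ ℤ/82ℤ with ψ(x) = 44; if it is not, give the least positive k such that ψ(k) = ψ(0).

Since gcd(60, 82) = 2, we have 60x ≡ 0 (mod 2) for all x, so ψ(x) ≡ 0 (mod 2).
But 1 ≢ 0 (mod 2), so 1 ∈ ℤ/82ℤ has no preimage. Therefore ψ is not surjective.
Since ψ is not surjective, we find the least positive k with ψ(k) = ψ(0): this means 60k ≡ 0 (mod 82), i.e. 82 ∣ 60k. Since gcd(60, 82) = 2, dividing through by 2 this holds exactly when 41 ∣ 30k, and as gcd(30, 41) = 1, exactly when 41 ∣ k.
The smallest positive such k is 41.

41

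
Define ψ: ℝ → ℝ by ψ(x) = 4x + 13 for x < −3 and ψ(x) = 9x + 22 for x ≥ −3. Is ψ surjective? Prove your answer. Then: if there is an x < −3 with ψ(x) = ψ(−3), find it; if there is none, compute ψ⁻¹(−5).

-9/2

Both pieces are strictly increasing (slopes 4 and 9), so each is injective on its own interval.
The left piece maps (−∞, −3) onto (−∞, 1); the right piece maps [−3, ∞) onto [−5, ∞).
The union (−∞, 1) ∪ [−5, ∞) covers ℝ, so ψ is surjective.
For the follow-up: the images overlap, so an x < −3 with ψ(x) = ψ(−3) exists. ψ(−3) = −5; solving 4x + 13 = −5 for x < −3 gives x = (−5 − 13)/4 = −9/2.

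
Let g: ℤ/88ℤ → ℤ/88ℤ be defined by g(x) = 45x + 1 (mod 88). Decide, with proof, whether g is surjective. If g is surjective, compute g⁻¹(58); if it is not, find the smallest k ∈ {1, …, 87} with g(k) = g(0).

Since gcd(45, 88) = 1, 45 is invertible modulo 88. Euclid's algorithm: 88 = 1·45 + 43, 45 = 1·43 + 2, 43 = 21·2 + 1; back-substituting gives 1 = 45·45 − 23·88, so 45⁻¹ ≡ 45 (mod 88).
Then y ↦ 45(y − 1) is a two-sided inverse to g, so every y ∈ ℤ/88ℤ has a preimage.
Hence g is surjective.
Since g is surjective, we find g⁻¹(58): we need 45x ≡ 58 − 1 ≡ 57 (mod 88). Using 45⁻¹ = 45: x ≡ 45·57 = 2565 = 29·88 + 13, so x = 13.
Check: g(13) = 45·13 + 1 = 586 = 6·88 + 58 ≡ 58 (mod 88).

13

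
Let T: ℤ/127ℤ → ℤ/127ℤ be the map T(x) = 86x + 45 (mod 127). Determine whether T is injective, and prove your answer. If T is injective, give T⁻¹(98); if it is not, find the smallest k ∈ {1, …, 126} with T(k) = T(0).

Recall: injectivity means: for all u, v in the domain, T(u) = T(v) implies u = v.
If T(u) = T(v), then 86u ≡ 86v (mod 127). Because gcd(86, 127) = 1, we may cancel 86 to get u ≡ v (mod 127).
Thus T is injective.
We now compute 86⁻¹ mod 127 explicitly. Euclid's algorithm: 127 = 1·86 + 41, 86 = 2·41 + 4, 41 = 10·4 + 1; back-substituting gives 1 = 96·86 − 65·127, so 86⁻¹ ≡ 96 (mod 127).
Since T is injective, we compute T⁻¹(98): solve 86x + 45 ≡ 98 (mod 127), i.e. 86x ≡ 53 (mod 127).
Multiplying by 86⁻¹ = 96 gives x ≡ 96·53 = 5088 = 40·127 + 8 ≡ 8 (mod 127).
Check: T(8) = 86·8 + 45 = 733 = 5·127 + 98 ≡ 98 (mod 127).

8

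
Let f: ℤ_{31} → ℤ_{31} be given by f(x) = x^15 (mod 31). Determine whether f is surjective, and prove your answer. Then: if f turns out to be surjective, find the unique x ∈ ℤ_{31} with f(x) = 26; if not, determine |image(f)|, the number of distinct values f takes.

f(1) = 1^15 = 1.
f(2): Repeated squaring mod 31: 2^1 ≡ 2, 2^2 ≡ 2² = 4, 2^4 ≡ 4² = 16, 2^8 ≡ 16² = 256 ≡ 8. Since 15 = 8 + 4 + 2 + 1, 2^15 ≡ 8·16·4·2: 8·16 = 128 ≡ 4, then 4·4 = 16, then 16·2 = 32 ≡ 1. So 2^15 ≡ 1 (mod 31).
So f(1) = f(2) = 1 while 1 ≠ 2, thus f is not injective.
A non-injective map from the 31-element set ℤ_{31} to itself takes at most 30 distinct values, so it cannot be surjective. Hence f is not surjective.
Since f is not surjective, we determine |image(f)|. Computing x^15 mod 31 for each x (by repeated squaring, reducing mod 31 at every step), the values f(0), f(1), …, f(30) are: 0, 1, 1, 30, 1, 1, 30, 1, 1, 1, 1, 30, 30, 30, 1, 30, 1, 30, 1, 1, 1, 30, 30, 30, 30, 1, 30, 30, 1, 30, 30.
The distinct values are {0, 1, 30}; there are 3 of them.

3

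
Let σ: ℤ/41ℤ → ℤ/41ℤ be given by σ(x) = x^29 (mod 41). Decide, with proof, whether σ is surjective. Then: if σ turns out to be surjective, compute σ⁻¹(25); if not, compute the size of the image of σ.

23

Since 41 is prime, the nonzero elements of ℤ/41ℤ form a cyclic group of order 40.
As gcd(29, 40) = 1, raising to the 29th power is a bijection on this group: if x_1^29 ≡ x_2^29 then (x_1x_2^{−1})^29 = 1, and the only element of order dividing gcd(29, 40) = 1 is 1, so x_1 = x_2.
With σ(0) = 0 this makes σ injective on all of ℤ/41ℤ, hence bijective (finite equal-size domain and codomain). In particular σ is surjective.
Since σ is surjective, we find the preimage of 25. The inverse of x ↦ x^29 on (ℤ/41ℤ)^× is x ↦ x^29, because 29·29 = 841 = 21·40 + 1 ≡ 1 (mod 40) and x^{40} = 1 for x ≠ 0 (Fermat). So σ⁻¹(25) = 25^29 mod 41.
Repeated squaring mod 41: 25^1 ≡ 25, 25^2 ≡ 25² = 625 ≡ 10, 25^4 ≡ 10² = 100 ≡ 18, 25^8 ≡ 18² = 324 ≡ 37, 25^16 ≡ 37² = 1369 ≡ 16. Since 29 = 16 + 8 + 4 + 1, 25^29 ≡ 16·37·18·25: 16·37 = 592 ≡ 18, then 18·18 = 324 ≡ 37, then 37·25 = 925 ≡ 23. So 25^29 ≡ 23 (mod 41).
Hence σ⁻¹(25) = 23.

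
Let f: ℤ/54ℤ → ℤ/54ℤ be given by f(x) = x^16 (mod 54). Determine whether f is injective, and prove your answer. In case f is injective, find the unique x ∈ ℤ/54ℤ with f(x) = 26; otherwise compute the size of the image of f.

f(0) = 0^16 = 0.
f(6): Repeated squaring mod 54: 6^1 ≡ 6, 6^2 ≡ 6² = 36, 6^4 ≡ 36² = 1296 ≡ 0, 6^8 ≡ 0² = 0, 6^16 ≡ 0² = 0. So 6^16 ≡ 0 (mod 54).
So f(0) = f(6) = 0 while 0 ≠ 6, so f is not injective.
Since f is not injective, we determine |image(f)|. Computing x^16 mod 54 for each x (by repeated squaring, reducing mod 54 at every step), the values f(0), f(1), …, f(53) are: 0, 1, 34, 27, 22, 13, 0, 43, 46, 27, 10, 25, 0, 31, 4, 27, 52, 37, 0, 19, 16, 27, 40, 49, 0, 7, 28, 27, 28, 7, 0, 49, 40, 27, 16, 19, 0, 37, 52, 27, 4, 31, 0, 25, 10, 27, 46, 43, 0, 13, 22, 27, 34, 1.
The distinct values are {0, 1, 4, 7, 10, 13, 16, 19, 22, 25, 27, 28, 31, 34, 37, 40, 43, 46, 49, 52}; there are 20 of them.

20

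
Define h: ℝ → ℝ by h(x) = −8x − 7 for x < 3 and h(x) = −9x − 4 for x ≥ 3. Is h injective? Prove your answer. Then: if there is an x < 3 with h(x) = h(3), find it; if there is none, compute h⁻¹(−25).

9/4

Both pieces are strictly decreasing (slopes −8 and −9), so each is injective on its own interval.
The left piece maps (−∞, 3) onto (−31, ∞); the right piece maps [3, ∞) onto (−∞, −31].
These images are disjoint, so no value is attained by both pieces. Hence h is injective.
Because the two images are disjoint, no x < 3 has h(x) = h(3), so we compute h⁻¹(−25): −25 lies in (−31, ∞), so solve −8x − 7 = −25: x = (−25 + 7)/(−8) = 9/4.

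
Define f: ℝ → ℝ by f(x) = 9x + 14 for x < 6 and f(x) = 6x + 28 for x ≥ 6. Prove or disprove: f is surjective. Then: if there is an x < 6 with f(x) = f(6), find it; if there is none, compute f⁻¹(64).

50/9

Both pieces are strictly increasing (slopes 9 and 6), so each is injective on its own interval.
The left piece maps (−∞, 6) onto (−∞, 68); the right piece maps [6, ∞) onto [64, ∞).
The union (−∞, 68) ∪ [64, ∞) covers ℝ, so f is surjective.
For the follow-up: the images overlap, so an x < 6 with f(x) = f(6) exists. f(6) = 64; solving 9x + 14 = 64 for x < 6 gives x = (64 − 14)/9 = 50/9.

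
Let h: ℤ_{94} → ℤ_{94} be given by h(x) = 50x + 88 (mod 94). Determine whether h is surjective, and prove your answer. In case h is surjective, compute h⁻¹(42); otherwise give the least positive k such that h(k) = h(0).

47

Since gcd(50, 94) = 2, we have 50x ≡ 0 (mod 2) for all x, so h(x) ≡ 0 (mod 2).
But 1 ≢ 0 (mod 2), so 1 ∈ ℤ_{94} has no preimage. Thus h is not surjective.
Since h is not surjective, we find the least positive k with h(k) = h(0): this means 50k ≡ 0 (mod 94), i.e. 94 ∣ 50k. Since gcd(50, 94) = 2, dividing through by 2 this holds exactly when 47 ∣ 25k, and as gcd(25, 47) = 1, exactly when 47 ∣ k.
The smallest positive such k is 47.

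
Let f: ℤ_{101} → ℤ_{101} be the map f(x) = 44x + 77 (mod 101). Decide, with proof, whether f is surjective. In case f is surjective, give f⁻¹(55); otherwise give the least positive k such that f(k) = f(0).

Recall that f is surjective if every y in the codomain equals f(x) for some x in the domain.
Since gcd(44, 101) = 1, 44 is invertible modulo 101. Euclid's algorithm: 101 = 2·44 + 13, 44 = 3·13 + 5, 13 = 2·5 + 3, 5 = 1·3 + 2, 3 = 1·2 + 1; back-substituting gives 1 = 62·44 − 27·101, so 44⁻¹ ≡ 62 (mod 101).
For any y ∈ ℤ_{101}, x = 62(y − 77) mod 101 satisfies f(x) = 44·62(y − 77) + 77 ≡ y (since 44·62 ≡ 1 mod 101). So every y has a preimage.
Therefore f is surjective.
Since f is surjective, we compute f⁻¹(55): solve 44x + 77 ≡ 55 (mod 101), i.e. 44x ≡ 79 (mod 101).
Multiplying by 44⁻¹ = 62 gives x ≡ 62·79 = 4898 = 48·101 + 50 ≡ 50 (mod 101).
Check: f(50) = 44·50 + 77 = 2277 = 22·101 + 55 ≡ 55 (mod 101).

50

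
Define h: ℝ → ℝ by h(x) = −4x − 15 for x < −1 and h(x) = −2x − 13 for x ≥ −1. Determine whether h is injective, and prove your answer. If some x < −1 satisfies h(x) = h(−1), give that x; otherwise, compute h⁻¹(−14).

Both pieces are strictly decreasing (slopes −4 and −2), so each is injective on its own interval.
The left piece maps (−∞, −1) onto (−11, ∞); the right piece maps [−1, ∞) onto (−∞, −11].
These images are disjoint, so no value is attained by both pieces. Therefore h is injective.
Because the two images are disjoint, no x < −1 has h(x) = h(−1), so we compute h⁻¹(−14): −14 lies in (−∞, −11], so solve −2x − 13 = −14: x = (−14 + 13)/(−2) = 1/2.

1/2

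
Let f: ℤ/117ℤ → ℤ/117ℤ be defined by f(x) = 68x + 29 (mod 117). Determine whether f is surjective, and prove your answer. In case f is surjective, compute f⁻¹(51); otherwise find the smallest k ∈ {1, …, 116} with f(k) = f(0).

107

Recall that surjectivity means every element of the codomain has a preimage under f.
Since gcd(68, 117) = 1, 68 is invertible modulo 117. Euclid's algorithm: 117 = 1·68 + 49, 68 = 1·49 + 19, 49 = 2·19 + 11, 19 = 1·11 + 8, 11 = 1·8 + 3, 8 = 2·3 + 2, 3 = 1·2 + 1; back-substituting gives 1 = 74·68 − 43·117, so 68⁻¹ ≡ 74 (mod 117).
Then y ↦ 74(y − 29) is a two-sided inverse to f, so every y ∈ ℤ/117ℤ has a preimage.
Hence f is surjective.
Since f is surjective, we find f⁻¹(51): we need 68x ≡ 51 − 29 ≡ 22 (mod 117). Using 68⁻¹ = 74: x ≡ 74·22 = 1628 = 13·117 + 107, so x = 107.
Check: f(107) = 68·107 + 29 = 7305 = 62·117 + 51 ≡ 51 (mod 117).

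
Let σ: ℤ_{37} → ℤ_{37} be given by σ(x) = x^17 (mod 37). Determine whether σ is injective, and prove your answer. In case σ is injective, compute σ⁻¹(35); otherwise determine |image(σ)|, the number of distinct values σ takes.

Since 37 is prime, the nonzero elements of ℤ_{37} form a cyclic group of order 36.
As gcd(17, 36) = 1, raising to the 17th power is a bijection on this group: if u^17 ≡ v^17 then (uv^{−1})^17 = 1, and the only element of order dividing gcd(17, 36) = 1 is 1, so u = v.
With σ(0) = 0 this makes σ injective on all of ℤ_{37}, hence bijective (finite equal-size domain and codomain). In particular σ is injective.
Since σ is injective, we find the preimage of 35. The inverse of x ↦ x^17 on (ℤ_{37})^× is x ↦ x^17, because 17·17 = 289 = 8·36 + 1 ≡ 1 (mod 36) and x^{36} = 1 for x ≠ 0 (Fermat). So σ⁻¹(35) = 35^17 mod 37.
Repeated squaring mod 37: 35^1 ≡ 35, 35^2 ≡ 35² = 1225 ≡ 4, 35^4 ≡ 4² = 16, 35^8 ≡ 16² = 256 ≡ 34, 35^16 ≡ 34² = 1156 ≡ 9. Since 17 = 16 + 1, 35^17 ≡ 9·35: 9·35 = 315 ≡ 19. So 35^17 ≡ 19 (mod 37).
Hence σ⁻¹(35) = 19.

19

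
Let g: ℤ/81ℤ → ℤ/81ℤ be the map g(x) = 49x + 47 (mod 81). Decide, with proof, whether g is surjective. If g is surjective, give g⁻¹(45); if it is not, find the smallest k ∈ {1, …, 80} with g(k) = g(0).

Since gcd(49, 81) = 1, 49 is invertible modulo 81. Euclid's algorithm: 81 = 1·49 + 32, 49 = 1·32 + 17, 32 = 1·17 + 15, 17 = 1·15 + 2, 15 = 7·2 + 1; back-substituting gives 1 = 43·49 − 26·81, so 49⁻¹ ≡ 43 (mod 81).
Then y ↦ 43(y − 47) is a two-sided inverse to g, so every y ∈ ℤ/81ℤ has a preimage.
Therefore g is surjective.
Since g is surjective, we find g⁻¹(45): we need 49x ≡ 45 − 47 ≡ 79 (mod 81). Using 49⁻¹ = 43: x ≡ 43·79 = 3397 = 41·81 + 76, so x = 76.
Check: g(76) = 49·76 + 47 = 3771 = 46·81 + 45 ≡ 45 (mod 81).

76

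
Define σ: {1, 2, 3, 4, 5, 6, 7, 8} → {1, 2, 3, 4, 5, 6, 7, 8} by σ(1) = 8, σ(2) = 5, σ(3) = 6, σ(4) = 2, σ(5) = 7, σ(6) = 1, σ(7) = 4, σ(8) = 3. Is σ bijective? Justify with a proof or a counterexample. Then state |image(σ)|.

8

The values 8, 5, 6, 2, 7, 1, 4, 3 are a permutation of {1, 2, 3, 4, 5, 6, 7, 8}: each element appears exactly once.
So σ is injective and surjective, hence bijective.
The image of σ is {1, 2, 3, 4, 5, 6, 7, 8}, which has 8 elements.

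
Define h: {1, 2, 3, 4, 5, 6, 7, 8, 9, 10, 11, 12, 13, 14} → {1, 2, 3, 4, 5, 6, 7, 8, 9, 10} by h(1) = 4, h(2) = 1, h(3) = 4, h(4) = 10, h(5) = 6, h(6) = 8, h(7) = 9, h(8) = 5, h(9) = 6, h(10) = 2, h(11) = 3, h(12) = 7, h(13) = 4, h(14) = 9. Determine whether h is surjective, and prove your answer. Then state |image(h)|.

10

Every element of the codomain has a preimage: 1 = h(2), 2 = h(10), 3 = h(11), 4 = h(1), 5 = h(8), 6 = h(5), 7 = h(12), 8 = h(6), 9 = h(7), 10 = h(4).
Hence h is surjective.
The image of h is {1, 2, 3, 4, 5, 6, 7, 8, 9, 10}, which has 10 elements.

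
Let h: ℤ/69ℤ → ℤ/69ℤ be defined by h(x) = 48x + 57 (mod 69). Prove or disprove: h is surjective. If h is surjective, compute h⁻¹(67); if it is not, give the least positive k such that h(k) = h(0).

Recall that surjectivity means every element of the codomain has a preimage under h.
Since gcd(48, 69) = 3, we have 48x ≡ 0 (mod 3) for all x, so h(x) ≡ 0 (mod 3).
But 1 ≢ 0 (mod 3), so 1 ∈ ℤ/69ℤ has no preimage. Thus h is not surjective.
Since h is not surjective, we find the least positive k with h(k) = h(0): this means 48k ≡ 0 (mod 69), i.e. 69 ∣ 48k. Since gcd(48, 69) = 3, dividing through by 3 this holds exactly when 23 ∣ 16k, and as gcd(16, 23) = 1, exactly when 23 ∣ k.
The smallest positive such k is 23.

23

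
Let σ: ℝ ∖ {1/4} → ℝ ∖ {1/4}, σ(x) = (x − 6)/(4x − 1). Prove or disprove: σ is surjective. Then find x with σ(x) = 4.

For any y ≠ 1/4, solving y(4x − 1) = x − 6 for x gives a well-defined x ≠ 1/4. So σ is surjective.
Solving σ(x) = 4: cross-multiplying gives x − 6 = 4(4x − 1), which rearranges to −15x = 2, so x = −2/15.

-2/15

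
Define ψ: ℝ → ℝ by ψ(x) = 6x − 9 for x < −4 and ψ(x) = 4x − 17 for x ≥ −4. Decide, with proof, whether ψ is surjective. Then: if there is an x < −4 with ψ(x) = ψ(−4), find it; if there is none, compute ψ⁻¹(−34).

Both pieces are strictly increasing (slopes 6 and 4), so each is injective on its own interval.
The left piece maps (−∞, −4) onto (−∞, −33); the right piece maps [−4, ∞) onto [−33, ∞).
These images together cover ℝ, so ψ is surjective.
Because the two images are disjoint, no x < −4 has ψ(x) = ψ(−4), so we compute ψ⁻¹(−34): −34 lies in (−∞, −33), so solve 6x − 9 = −34: x = (−34 + 9)/6 = −25/6.

-25/6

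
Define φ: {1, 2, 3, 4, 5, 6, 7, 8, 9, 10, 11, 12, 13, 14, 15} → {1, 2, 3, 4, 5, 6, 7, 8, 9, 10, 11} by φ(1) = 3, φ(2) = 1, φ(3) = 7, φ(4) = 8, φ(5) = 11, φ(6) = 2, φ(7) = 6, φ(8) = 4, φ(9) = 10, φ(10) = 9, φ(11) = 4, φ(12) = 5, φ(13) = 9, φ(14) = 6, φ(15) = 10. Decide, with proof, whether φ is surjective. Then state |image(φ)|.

11

Every element of the codomain has a preimage: 1 = φ(2), 2 = φ(6), 3 = φ(1), 4 = φ(8), 5 = φ(12), 6 = φ(7), 7 = φ(3), 8 = φ(4), 9 = φ(10), 10 = φ(9), 11 = φ(5).
Therefore φ is surjective.
The image of φ is {1, 2, 3, 4, 5, 6, 7, 8, 9, 10, 11}, which has 11 elements.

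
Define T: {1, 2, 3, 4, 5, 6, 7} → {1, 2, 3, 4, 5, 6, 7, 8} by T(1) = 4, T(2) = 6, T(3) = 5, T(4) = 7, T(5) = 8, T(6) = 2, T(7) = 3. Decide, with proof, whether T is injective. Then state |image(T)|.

The values T(1), …, T(7) are 4, 6, 5, 7, 8, 2, 3 — all distinct.
So T(x_1) = T(x_2) only when x_1 = x_2, and T is injective.
The image of T is {2, 3, 4, 5, 6, 7, 8}, which has 7 elements.

7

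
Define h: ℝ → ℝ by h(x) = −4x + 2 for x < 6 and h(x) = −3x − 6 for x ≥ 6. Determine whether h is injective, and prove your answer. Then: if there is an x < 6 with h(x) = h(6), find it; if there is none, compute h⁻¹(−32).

26/3

Both pieces are strictly decreasing (slopes −4 and −3), so each is injective on its own interval.
The left piece maps (−∞, 6) onto (−22, ∞); the right piece maps [6, ∞) onto (−∞, −24].
These images are disjoint, so no value is attained by both pieces. Therefore h is injective.
Because the two images are disjoint, no x < 6 has h(x) = h(6), so we compute h⁻¹(−32): −32 lies in (−∞, −24], so solve −3x − 6 = −32: x = (−32 + 6)/(−3) = 26/3.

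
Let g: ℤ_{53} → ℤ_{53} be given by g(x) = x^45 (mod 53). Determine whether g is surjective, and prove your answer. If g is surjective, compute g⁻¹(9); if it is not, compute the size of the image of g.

Since 53 is prime, the nonzero elements of ℤ_{53} form a cyclic group of order 52.
As gcd(45, 52) = 1, raising to the 45th power is a bijection on this group: if s^45 ≡ t^45 then (st^{−1})^45 = 1, and the only element of order dividing gcd(45, 52) = 1 is 1, so s = t.
With g(0) = 0 this makes g injective on all of ℤ_{53}, hence bijective (finite equal-size domain and codomain). In particular g is surjective.
Since g is surjective, we find the preimage of 9. The inverse of x ↦ x^45 on (ℤ_{53})^× is x ↦ x^37, because 45·37 = 1665 = 32·52 + 1 ≡ 1 (mod 52) and x^{52} = 1 for x ≠ 0 (Fermat). So g⁻¹(9) = 9^37 mod 53.
Repeated squaring mod 53: 9^1 ≡ 9, 9^2 ≡ 9² = 81 ≡ 28, 9^4 ≡ 28² = 784 ≡ 42, 9^8 ≡ 42² = 1764 ≡ 15, 9^16 ≡ 15² = 225 ≡ 13, 9^32 ≡ 13² = 169 ≡ 10. Since 37 = 32 + 4 + 1, 9^37 ≡ 10·42·9: 10·42 = 420 ≡ 49, then 49·9 = 441 ≡ 17. So 9^37 ≡ 17 (mod 53).
Hence g⁻¹(9) = 17.

17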